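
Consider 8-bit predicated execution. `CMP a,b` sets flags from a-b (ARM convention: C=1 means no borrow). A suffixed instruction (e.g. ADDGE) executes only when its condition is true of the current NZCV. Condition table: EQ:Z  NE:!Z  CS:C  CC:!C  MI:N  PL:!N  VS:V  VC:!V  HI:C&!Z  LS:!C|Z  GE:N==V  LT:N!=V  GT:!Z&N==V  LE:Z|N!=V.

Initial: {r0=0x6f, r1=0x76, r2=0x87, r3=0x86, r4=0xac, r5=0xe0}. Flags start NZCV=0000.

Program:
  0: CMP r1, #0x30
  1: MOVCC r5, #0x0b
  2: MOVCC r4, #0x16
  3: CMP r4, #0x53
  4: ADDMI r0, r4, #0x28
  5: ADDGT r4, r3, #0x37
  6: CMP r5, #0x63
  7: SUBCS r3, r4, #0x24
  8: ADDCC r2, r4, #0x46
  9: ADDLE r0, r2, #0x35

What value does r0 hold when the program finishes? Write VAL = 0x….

VAL = 0xbc

[0] flags=0010 → (cmp)
[1] flags=0010 CC?F → skip
[2] flags=0010 CC?F → skip
[3] flags=0011 → (cmp)
[4] flags=0011 MI?F → skip
[5] flags=0011 GT?F → skip
[6] flags=0011 → (cmp)
[7] flags=0011 CS?T → r3=0x88
[8] flags=0011 CC?F → skip
[9] flags=0011 LE?T → r0=0xbc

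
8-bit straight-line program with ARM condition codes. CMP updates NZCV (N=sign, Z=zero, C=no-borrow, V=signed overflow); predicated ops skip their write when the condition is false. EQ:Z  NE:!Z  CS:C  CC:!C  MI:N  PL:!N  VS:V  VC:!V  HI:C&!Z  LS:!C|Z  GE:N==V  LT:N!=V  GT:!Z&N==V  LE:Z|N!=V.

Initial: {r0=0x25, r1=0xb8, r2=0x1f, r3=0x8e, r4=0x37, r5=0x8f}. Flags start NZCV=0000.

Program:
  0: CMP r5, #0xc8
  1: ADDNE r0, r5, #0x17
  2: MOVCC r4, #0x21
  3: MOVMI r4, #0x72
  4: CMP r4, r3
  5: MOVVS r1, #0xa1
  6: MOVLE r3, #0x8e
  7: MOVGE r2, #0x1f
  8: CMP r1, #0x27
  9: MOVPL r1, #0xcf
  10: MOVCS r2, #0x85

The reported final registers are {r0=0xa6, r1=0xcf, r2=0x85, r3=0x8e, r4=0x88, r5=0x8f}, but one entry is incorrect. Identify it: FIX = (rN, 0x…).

[0] flags=1000 → (cmp)
[1] flags=1000 NE?T → r0=0xa6
[2] flags=1000 CC?T → r4=0x21
[3] flags=1000 MI?T → r4=0x72
[4] flags=1001 → (cmp)
[5] flags=1001 VS?T → r1=0xa1
[6] flags=1001 LE?F → skip
[7] flags=1001 GE?T → r2=0x1f
[8] flags=0011 → (cmp)
[9] flags=0011 PL?T → r1=0xcf
[10] flags=0011 CS?T → r2=0x85

FIX = (r4, 0x72)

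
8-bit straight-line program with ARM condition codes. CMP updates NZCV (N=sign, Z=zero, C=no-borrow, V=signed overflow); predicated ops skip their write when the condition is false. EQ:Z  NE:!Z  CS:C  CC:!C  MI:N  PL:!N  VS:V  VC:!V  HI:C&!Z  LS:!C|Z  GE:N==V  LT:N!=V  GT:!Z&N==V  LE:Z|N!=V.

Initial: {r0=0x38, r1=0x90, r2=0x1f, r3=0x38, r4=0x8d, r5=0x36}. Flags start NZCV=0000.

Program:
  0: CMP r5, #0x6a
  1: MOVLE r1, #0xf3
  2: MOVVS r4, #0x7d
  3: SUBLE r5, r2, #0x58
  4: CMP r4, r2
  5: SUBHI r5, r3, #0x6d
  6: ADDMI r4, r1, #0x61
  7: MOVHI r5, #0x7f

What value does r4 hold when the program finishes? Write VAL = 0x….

VAL = 0x8d

[0] flags=1000 → (cmp)
[1] flags=1000 LE?T → r1=0xf3
[2] flags=1000 VS?F → skip
[3] flags=1000 LE?T → r5=0xc7
[4] flags=0011 → (cmp)
[5] flags=0011 HI?T → r5=0xcb
[6] flags=0011 MI?F → skip
[7] flags=0011 HI?T → r5=0x7f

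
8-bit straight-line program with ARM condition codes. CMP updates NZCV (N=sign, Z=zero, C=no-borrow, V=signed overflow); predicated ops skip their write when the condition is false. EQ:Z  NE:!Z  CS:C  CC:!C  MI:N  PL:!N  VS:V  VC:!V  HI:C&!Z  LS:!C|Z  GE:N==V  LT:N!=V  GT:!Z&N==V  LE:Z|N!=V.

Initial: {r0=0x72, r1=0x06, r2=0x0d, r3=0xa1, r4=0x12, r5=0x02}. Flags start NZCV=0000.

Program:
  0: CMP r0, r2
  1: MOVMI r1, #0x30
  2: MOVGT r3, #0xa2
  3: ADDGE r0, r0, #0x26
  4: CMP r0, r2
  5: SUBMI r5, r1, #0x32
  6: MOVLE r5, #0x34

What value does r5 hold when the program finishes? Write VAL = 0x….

VAL = 0x34

0: ✓ CMP  NZCV=0010
1: · MOVMI
2: ✓ MOVGT  r3←0xa2
3: ✓ ADDGE  r0←0x98
4: ✓ CMP  NZCV=1010
5: ✓ SUBMI  r5←0xd4
6: ✓ MOVLE  r5←0x34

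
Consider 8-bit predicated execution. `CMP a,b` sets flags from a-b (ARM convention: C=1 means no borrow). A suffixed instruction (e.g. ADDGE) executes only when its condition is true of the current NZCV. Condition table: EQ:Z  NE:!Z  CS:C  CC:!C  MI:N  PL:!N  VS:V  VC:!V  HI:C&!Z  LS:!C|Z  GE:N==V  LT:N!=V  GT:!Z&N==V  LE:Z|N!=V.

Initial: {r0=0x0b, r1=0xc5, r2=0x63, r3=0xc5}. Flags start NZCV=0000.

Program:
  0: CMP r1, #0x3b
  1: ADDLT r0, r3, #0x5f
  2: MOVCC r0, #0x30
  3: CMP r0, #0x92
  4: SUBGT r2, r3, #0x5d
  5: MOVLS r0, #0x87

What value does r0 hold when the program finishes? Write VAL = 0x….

VAL = 0x87

0: ✓ CMP  NZCV=1010
1: ✓ ADDLT  r0←0x24
2: · MOVCC
3: ✓ CMP  NZCV=1001
4: ✓ SUBGT  r2←0x68
5: ✓ MOVLS  r0←0x87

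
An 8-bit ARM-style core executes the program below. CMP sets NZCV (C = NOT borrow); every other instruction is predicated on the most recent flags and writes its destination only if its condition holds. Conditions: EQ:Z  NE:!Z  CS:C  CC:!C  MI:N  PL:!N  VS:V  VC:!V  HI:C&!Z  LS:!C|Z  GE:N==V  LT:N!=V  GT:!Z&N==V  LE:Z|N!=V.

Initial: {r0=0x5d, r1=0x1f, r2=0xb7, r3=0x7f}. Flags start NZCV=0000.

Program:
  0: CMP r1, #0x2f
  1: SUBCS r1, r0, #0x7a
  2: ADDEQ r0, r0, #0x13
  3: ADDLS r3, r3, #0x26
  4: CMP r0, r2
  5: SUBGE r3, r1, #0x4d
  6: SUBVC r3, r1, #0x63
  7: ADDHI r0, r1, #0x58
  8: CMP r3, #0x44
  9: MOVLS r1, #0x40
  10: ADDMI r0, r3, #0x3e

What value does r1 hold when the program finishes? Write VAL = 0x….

[0] flags=1000 → (cmp)
[1] flags=1000 CS?F → skip
[2] flags=1000 EQ?F → skip
[3] flags=1000 LS?T → r3=0xa5
[4] flags=1001 → (cmp)
[5] flags=1001 GE?T → r3=0xd2
[6] flags=1001 VC?F → skip
[7] flags=1001 HI?F → skip
[8] flags=1010 → (cmp)
[9] flags=1010 LS?F → skip
[10] flags=1010 MI?T → r0=0x10

VAL = 0x1f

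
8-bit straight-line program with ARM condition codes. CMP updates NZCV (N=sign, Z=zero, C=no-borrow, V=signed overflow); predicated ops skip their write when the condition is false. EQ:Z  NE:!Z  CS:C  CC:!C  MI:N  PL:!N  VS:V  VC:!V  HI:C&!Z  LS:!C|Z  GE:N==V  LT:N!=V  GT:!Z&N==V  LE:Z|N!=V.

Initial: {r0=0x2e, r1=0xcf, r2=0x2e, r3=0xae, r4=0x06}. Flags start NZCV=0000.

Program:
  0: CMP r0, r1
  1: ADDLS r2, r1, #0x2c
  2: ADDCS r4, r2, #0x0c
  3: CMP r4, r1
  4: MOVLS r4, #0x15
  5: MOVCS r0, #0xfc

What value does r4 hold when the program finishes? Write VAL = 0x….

VAL = 0x15

0: ✓ CMP  NZCV=0000
1: ✓ ADDLS  r2←0xfb
2: · ADDCS
3: ✓ CMP  NZCV=0000
4: ✓ MOVLS  r4←0x15
5: · MOVCS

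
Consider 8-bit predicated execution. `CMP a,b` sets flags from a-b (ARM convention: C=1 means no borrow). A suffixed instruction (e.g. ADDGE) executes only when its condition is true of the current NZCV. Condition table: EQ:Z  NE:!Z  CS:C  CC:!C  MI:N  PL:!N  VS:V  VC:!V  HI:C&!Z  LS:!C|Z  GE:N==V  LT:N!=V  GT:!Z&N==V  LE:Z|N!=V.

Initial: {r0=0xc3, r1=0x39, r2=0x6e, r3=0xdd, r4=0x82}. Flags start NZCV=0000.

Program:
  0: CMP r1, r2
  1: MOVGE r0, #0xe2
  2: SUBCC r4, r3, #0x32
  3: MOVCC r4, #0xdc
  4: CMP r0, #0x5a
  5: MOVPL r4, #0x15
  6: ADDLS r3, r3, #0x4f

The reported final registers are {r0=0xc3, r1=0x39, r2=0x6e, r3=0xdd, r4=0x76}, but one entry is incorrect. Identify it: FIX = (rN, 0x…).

[0] flags=1000 → (cmp)
[1] flags=1000 GE?F → skip
[2] flags=1000 CC?T → r4=0xab
[3] flags=1000 CC?T → r4=0xdc
[4] flags=0011 → (cmp)
[5] flags=0011 PL?T → r4=0x15
[6] flags=0011 LS?F → skip

FIX = (r4, 0x15)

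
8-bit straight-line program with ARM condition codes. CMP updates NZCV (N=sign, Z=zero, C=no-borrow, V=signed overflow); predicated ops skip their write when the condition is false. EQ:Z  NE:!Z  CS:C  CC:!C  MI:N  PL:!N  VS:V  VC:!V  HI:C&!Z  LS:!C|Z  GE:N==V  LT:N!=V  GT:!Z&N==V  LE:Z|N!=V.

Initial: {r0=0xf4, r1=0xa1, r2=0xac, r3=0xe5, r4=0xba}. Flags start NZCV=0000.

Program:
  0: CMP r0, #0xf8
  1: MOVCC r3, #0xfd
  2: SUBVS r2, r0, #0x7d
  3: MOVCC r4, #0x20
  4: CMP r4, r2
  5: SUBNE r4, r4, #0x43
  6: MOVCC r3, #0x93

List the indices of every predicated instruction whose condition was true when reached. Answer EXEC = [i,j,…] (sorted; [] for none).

[0] flags=1000 → (cmp)
[1] flags=1000 CC?T → r3=0xfd
[2] flags=1000 VS?F → skip
[3] flags=1000 CC?T → r4=0x20
[4] flags=0000 → (cmp)
[5] flags=0000 NE?T → r4=0xdd
[6] flags=0000 CC?T → r3=0x93

EXEC = [1,3,5,6]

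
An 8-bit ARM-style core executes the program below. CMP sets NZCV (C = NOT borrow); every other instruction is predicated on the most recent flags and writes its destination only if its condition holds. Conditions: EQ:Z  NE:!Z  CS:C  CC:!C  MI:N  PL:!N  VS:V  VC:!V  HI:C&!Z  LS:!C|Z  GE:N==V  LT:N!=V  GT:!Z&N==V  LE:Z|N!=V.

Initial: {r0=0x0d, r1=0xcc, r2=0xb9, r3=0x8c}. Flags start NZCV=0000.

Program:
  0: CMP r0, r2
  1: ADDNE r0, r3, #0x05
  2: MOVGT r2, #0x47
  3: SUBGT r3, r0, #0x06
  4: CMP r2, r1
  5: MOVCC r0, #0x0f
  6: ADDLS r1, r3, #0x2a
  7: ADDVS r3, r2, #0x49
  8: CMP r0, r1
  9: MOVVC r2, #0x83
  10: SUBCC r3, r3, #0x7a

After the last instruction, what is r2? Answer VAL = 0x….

VAL = 0x83

[0] flags=0000 → (cmp)
[1] flags=0000 NE?T → r0=0x91
[2] flags=0000 GT?T → r2=0x47
[3] flags=0000 GT?T → r3=0x8b
[4] flags=0000 → (cmp)
[5] flags=0000 CC?T → r0=0x0f
[6] flags=0000 LS?T → r1=0xb5
[7] flags=0000 VS?F → skip
[8] flags=0000 → (cmp)
[9] flags=0000 VC?T → r2=0x83
[10] flags=0000 CC?T → r3=0x11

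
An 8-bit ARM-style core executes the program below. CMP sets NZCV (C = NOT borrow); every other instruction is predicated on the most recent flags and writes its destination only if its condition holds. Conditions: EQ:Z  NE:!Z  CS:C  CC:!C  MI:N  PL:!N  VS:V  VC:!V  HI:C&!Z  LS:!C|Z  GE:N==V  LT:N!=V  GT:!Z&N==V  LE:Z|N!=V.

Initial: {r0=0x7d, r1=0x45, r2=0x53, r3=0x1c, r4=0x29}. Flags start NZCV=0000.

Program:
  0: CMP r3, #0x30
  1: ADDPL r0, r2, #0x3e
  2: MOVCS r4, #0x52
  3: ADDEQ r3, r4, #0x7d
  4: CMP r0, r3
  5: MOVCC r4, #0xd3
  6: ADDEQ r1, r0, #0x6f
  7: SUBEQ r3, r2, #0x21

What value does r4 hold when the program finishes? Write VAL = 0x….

VAL = 0x29

[0] flags=1000 → (cmp)
[1] flags=1000 PL?F → skip
[2] flags=1000 CS?F → skip
[3] flags=1000 EQ?F → skip
[4] flags=0010 → (cmp)
[5] flags=0010 CC?F → skip
[6] flags=0010 EQ?F → skip
[7] flags=0010 EQ?F → skip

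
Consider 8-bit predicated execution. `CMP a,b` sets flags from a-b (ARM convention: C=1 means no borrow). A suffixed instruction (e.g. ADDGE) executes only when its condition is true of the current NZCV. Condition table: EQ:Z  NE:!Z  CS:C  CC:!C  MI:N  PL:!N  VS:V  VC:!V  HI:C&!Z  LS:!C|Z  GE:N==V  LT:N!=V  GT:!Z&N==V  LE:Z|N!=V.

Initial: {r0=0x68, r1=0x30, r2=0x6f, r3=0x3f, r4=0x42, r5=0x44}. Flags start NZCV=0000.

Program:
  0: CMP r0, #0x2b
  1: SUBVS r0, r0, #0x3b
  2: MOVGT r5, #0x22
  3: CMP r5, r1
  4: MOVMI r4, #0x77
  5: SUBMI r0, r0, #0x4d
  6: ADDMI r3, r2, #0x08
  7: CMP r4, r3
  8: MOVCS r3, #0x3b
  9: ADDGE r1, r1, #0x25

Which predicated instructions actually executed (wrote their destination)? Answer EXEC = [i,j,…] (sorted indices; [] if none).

EXEC = [2,4,5,6,8,9]

[0] flags=0010 → (cmp)
[1] flags=0010 VS?F → skip
[2] flags=0010 GT?T → r5=0x22
[3] flags=1000 → (cmp)
[4] flags=1000 MI?T → r4=0x77
[5] flags=1000 MI?T → r0=0x1b
[6] flags=1000 MI?T → r3=0x77
[7] flags=0110 → (cmp)
[8] flags=0110 CS?T → r3=0x3b
[9] flags=0110 GE?T → r1=0x55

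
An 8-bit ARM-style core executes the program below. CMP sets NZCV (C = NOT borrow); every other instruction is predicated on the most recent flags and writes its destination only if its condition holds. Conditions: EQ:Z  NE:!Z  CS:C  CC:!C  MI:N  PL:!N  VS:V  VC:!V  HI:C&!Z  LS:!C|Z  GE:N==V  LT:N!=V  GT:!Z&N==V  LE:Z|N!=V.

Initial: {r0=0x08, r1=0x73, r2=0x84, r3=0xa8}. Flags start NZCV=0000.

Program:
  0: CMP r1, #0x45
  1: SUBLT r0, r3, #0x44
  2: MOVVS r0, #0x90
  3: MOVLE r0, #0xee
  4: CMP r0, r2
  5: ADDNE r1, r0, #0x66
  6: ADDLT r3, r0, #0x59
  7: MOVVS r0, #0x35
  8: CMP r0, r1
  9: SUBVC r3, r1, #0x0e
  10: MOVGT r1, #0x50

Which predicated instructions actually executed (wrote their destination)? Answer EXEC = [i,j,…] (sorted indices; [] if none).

0: ✓ CMP  NZCV=0010
1: · SUBLT
2: · MOVVS
3: · MOVLE
4: ✓ CMP  NZCV=1001
5: ✓ ADDNE  r1←0x6e
6: · ADDLT
7: ✓ MOVVS  r0←0x35
8: ✓ CMP  NZCV=1000
9: ✓ SUBVC  r3←0x60
10: · MOVGT

EXEC = [5,7,9]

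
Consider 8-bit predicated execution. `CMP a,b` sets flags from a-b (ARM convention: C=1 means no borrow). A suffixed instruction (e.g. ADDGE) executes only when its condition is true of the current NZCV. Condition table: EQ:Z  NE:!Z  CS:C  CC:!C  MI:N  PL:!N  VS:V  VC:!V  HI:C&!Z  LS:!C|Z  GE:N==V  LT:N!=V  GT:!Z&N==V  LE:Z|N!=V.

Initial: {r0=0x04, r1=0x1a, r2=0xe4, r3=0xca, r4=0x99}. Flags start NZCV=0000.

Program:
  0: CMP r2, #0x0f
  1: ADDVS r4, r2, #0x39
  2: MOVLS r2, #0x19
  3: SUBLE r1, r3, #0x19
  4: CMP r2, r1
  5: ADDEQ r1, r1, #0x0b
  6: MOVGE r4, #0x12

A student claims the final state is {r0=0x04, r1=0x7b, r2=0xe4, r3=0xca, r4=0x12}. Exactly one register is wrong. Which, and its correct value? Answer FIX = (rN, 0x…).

FIX = (r1, 0xb1)

0: ✓ CMP  NZCV=1010
1: · ADDVS
2: · MOVLS
3: ✓ SUBLE  r1←0xb1
4: ✓ CMP  NZCV=0010
5: · ADDEQ
6: ✓ MOVGE  r4←0x12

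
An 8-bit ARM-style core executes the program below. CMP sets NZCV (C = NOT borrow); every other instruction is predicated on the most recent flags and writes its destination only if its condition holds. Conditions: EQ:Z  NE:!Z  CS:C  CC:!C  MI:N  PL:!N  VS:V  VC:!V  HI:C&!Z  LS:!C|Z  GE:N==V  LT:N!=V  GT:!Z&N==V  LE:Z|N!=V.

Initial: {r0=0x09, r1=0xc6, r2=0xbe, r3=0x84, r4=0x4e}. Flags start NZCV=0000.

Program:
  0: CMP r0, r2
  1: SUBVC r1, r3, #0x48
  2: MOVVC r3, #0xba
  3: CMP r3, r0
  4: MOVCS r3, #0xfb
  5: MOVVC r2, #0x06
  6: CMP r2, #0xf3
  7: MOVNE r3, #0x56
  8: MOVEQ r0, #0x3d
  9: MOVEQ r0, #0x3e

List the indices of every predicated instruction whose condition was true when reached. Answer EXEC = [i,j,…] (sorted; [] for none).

EXEC = [1,2,4,5,7]

0: ✓ CMP  NZCV=0000
1: ✓ SUBVC  r1←0x3c
2: ✓ MOVVC  r3←0xba
3: ✓ CMP  NZCV=1010
4: ✓ MOVCS  r3←0xfb
5: ✓ MOVVC  r2←0x06
6: ✓ CMP  NZCV=0000
7: ✓ MOVNE  r3←0x56
8: · MOVEQ
9: · MOVEQ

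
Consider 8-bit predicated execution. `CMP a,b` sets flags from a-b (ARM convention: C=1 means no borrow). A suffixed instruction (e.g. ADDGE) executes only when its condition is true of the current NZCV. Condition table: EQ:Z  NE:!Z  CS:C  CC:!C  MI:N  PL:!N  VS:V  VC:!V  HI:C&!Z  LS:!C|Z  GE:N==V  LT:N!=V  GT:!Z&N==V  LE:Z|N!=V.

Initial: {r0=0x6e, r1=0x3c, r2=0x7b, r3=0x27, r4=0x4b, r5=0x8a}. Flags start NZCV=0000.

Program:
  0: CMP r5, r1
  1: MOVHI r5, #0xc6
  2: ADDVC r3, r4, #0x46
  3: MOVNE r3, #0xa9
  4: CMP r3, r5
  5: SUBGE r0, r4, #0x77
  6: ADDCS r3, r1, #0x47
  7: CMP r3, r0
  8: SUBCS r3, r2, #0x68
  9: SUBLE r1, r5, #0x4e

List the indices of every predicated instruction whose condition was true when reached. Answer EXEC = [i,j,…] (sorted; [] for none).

EXEC = [1,3,8,9]

[0] flags=0011 → (cmp)
[1] flags=0011 HI?T → r5=0xc6
[2] flags=0011 VC?F → skip
[3] flags=0011 NE?T → r3=0xa9
[4] flags=1000 → (cmp)
[5] flags=1000 GE?F → skip
[6] flags=1000 CS?F → skip
[7] flags=0011 → (cmp)
[8] flags=0011 CS?T → r3=0x13
[9] flags=0011 LE?T → r1=0x78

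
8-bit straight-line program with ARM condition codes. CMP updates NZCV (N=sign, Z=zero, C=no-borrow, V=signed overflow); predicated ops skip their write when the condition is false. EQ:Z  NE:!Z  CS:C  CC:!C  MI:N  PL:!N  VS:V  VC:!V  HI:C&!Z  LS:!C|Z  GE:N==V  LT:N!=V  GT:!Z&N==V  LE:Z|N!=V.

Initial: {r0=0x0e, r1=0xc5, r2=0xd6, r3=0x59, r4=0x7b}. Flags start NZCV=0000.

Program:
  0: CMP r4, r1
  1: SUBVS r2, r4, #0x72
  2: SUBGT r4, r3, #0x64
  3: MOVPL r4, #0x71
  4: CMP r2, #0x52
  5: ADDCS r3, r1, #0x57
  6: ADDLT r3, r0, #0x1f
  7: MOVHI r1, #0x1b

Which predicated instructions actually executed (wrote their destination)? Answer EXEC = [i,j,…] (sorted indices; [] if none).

[0] flags=1001 → (cmp)
[1] flags=1001 VS?T → r2=0x09
[2] flags=1001 GT?T → r4=0xf5
[3] flags=1001 PL?F → skip
[4] flags=1000 → (cmp)
[5] flags=1000 CS?F → skip
[6] flags=1000 LT?T → r3=0x2d
[7] flags=1000 HI?F → skip

EXEC = [1,2,6]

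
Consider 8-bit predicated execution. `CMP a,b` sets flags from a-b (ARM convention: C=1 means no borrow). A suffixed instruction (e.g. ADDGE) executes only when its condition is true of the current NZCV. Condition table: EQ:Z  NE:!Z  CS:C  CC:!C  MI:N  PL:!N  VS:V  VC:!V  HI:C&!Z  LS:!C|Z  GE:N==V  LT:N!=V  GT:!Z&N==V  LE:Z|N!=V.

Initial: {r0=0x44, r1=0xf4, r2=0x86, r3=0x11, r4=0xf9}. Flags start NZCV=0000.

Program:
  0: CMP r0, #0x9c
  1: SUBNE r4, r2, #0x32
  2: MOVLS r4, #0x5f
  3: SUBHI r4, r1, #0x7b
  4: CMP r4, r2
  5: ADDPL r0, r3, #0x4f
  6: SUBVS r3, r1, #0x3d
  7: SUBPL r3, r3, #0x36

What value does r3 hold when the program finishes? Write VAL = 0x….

VAL = 0xb7

[0] flags=1001 → (cmp)
[1] flags=1001 NE?T → r4=0x54
[2] flags=1001 LS?T → r4=0x5f
[3] flags=1001 HI?F → skip
[4] flags=1001 → (cmp)
[5] flags=1001 PL?F → skip
[6] flags=1001 VS?T → r3=0xb7
[7] flags=1001 PL?F → skip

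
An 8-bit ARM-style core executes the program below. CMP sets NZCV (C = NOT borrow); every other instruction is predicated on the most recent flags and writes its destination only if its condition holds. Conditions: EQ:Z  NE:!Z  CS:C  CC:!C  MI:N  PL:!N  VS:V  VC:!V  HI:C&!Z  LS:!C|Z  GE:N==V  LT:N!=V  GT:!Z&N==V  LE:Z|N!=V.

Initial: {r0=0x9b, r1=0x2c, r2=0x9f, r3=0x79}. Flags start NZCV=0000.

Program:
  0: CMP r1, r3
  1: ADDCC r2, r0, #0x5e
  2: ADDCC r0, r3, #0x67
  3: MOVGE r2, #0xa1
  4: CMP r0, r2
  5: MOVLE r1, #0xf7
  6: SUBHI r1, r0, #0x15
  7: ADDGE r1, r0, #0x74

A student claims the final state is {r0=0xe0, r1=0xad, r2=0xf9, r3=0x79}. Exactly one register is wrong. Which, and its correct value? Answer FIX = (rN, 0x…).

FIX = (r1, 0xf7)

0: ✓ CMP  NZCV=1000
1: ✓ ADDCC  r2←0xf9
2: ✓ ADDCC  r0←0xe0
3: · MOVGE
4: ✓ CMP  NZCV=1000
5: ✓ MOVLE  r1←0xf7
6: · SUBHI
7: · ADDGE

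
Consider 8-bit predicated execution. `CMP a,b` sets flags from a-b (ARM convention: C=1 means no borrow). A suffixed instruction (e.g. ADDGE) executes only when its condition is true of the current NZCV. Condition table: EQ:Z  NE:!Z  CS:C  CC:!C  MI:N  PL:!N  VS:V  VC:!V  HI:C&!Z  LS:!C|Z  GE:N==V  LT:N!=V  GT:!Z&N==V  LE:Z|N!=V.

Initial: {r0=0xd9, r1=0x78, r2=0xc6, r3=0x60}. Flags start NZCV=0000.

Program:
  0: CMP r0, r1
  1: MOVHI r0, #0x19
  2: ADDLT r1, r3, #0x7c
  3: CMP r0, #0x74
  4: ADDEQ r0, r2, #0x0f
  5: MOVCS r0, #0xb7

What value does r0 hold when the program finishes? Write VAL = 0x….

VAL = 0x19

0: ✓ CMP  NZCV=0011
1: ✓ MOVHI  r0←0x19
2: ✓ ADDLT  r1←0xdc
3: ✓ CMP  NZCV=1000
4: · ADDEQ
5: · MOVCS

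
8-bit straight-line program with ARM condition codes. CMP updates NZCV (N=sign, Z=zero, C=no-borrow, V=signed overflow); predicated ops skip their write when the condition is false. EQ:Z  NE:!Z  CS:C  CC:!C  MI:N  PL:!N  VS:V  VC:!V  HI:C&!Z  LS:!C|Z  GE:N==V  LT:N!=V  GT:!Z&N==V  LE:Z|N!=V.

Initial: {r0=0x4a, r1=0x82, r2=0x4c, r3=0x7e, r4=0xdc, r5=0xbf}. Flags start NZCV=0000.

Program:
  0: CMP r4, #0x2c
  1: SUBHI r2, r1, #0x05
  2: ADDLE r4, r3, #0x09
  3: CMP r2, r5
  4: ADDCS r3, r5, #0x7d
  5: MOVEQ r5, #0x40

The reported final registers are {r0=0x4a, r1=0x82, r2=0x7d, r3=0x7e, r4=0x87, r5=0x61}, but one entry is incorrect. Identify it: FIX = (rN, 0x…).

FIX = (r5, 0xbf)

0: ✓ CMP  NZCV=1010
1: ✓ SUBHI  r2←0x7d
2: ✓ ADDLE  r4←0x87
3: ✓ CMP  NZCV=1001
4: · ADDCS
5: · MOVEQ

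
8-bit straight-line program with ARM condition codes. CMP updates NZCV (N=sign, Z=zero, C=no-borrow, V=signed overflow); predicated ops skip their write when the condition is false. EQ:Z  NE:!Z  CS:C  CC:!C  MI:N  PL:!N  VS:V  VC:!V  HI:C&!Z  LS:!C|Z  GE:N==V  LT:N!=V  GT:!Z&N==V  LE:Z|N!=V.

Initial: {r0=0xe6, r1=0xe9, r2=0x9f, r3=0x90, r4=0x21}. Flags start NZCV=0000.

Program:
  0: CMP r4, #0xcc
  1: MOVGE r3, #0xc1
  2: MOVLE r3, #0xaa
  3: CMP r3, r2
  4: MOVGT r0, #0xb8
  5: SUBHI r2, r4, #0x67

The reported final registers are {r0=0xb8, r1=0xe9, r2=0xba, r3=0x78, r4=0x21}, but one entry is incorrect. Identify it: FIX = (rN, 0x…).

0: ✓ CMP  NZCV=0000
1: ✓ MOVGE  r3←0xc1
2: · MOVLE
3: ✓ CMP  NZCV=0010
4: ✓ MOVGT  r0←0xb8
5: ✓ SUBHI  r2←0xba

FIX = (r3, 0xc1)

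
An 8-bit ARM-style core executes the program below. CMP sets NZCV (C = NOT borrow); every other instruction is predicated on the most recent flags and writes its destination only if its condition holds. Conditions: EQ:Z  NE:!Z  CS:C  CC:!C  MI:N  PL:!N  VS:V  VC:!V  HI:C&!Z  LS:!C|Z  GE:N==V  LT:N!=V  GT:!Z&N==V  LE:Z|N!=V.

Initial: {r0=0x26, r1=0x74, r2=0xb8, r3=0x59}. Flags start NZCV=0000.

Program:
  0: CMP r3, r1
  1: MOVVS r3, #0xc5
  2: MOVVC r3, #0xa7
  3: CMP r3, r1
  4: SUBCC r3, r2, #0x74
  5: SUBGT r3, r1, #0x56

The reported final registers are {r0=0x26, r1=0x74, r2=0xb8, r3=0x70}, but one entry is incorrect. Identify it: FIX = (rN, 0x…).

[0] flags=1000 → (cmp)
[1] flags=1000 VS?F → skip
[2] flags=1000 VC?T → r3=0xa7
[3] flags=0011 → (cmp)
[4] flags=0011 CC?F → skip
[5] flags=0011 GT?F → skip

FIX = (r3, 0xa7)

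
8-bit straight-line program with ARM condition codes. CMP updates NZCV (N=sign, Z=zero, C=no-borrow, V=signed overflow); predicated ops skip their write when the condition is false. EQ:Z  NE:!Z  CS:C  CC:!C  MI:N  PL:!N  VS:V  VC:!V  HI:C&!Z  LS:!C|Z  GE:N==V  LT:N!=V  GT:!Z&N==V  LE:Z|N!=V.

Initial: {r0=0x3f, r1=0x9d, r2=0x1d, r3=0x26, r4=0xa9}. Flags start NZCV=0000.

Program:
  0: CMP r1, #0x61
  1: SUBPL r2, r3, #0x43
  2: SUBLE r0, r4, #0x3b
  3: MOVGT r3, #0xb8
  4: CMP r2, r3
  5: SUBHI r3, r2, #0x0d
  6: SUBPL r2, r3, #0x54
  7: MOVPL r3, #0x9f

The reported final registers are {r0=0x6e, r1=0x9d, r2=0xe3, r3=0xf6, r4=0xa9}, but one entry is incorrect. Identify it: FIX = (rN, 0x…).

[0] flags=0011 → (cmp)
[1] flags=0011 PL?T → r2=0xe3
[2] flags=0011 LE?T → r0=0x6e
[3] flags=0011 GT?F → skip
[4] flags=1010 → (cmp)
[5] flags=1010 HI?T → r3=0xd6
[6] flags=1010 PL?F → skip
[7] flags=1010 PL?F → skip

FIX = (r3, 0xd6)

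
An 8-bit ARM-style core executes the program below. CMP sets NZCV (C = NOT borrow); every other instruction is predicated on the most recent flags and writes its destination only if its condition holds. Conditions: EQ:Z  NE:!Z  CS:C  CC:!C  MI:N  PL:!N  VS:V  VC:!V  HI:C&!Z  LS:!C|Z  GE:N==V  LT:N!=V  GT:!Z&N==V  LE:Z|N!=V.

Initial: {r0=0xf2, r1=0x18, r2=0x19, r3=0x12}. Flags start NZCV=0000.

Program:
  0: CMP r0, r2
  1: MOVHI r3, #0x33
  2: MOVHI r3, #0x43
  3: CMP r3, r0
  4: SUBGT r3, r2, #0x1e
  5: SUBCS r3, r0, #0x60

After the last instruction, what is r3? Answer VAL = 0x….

[0] flags=1010 → (cmp)
[1] flags=1010 HI?T → r3=0x33
[2] flags=1010 HI?T → r3=0x43
[3] flags=0000 → (cmp)
[4] flags=0000 GT?T → r3=0xfb
[5] flags=0000 CS?F → skip

VAL = 0xfb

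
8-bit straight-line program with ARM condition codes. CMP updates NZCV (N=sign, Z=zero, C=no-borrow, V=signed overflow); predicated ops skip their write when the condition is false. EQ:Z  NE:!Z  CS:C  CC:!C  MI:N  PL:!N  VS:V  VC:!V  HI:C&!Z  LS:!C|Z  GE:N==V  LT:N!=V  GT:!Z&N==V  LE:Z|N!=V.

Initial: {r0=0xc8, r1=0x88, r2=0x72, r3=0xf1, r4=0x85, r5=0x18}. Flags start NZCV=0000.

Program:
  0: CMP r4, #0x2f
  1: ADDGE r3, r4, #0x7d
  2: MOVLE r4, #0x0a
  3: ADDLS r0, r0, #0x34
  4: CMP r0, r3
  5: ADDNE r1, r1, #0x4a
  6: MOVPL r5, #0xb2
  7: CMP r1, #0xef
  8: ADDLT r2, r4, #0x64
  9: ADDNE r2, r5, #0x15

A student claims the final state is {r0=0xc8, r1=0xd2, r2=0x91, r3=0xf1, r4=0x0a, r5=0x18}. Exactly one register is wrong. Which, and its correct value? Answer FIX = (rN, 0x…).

0: ✓ CMP  NZCV=0011
1: · ADDGE
2: ✓ MOVLE  r4←0x0a
3: · ADDLS
4: ✓ CMP  NZCV=1000
5: ✓ ADDNE  r1←0xd2
6: · MOVPL
7: ✓ CMP  NZCV=1000
8: ✓ ADDLT  r2←0x6e
9: ✓ ADDNE  r2←0x2d

FIX = (r2, 0x2d)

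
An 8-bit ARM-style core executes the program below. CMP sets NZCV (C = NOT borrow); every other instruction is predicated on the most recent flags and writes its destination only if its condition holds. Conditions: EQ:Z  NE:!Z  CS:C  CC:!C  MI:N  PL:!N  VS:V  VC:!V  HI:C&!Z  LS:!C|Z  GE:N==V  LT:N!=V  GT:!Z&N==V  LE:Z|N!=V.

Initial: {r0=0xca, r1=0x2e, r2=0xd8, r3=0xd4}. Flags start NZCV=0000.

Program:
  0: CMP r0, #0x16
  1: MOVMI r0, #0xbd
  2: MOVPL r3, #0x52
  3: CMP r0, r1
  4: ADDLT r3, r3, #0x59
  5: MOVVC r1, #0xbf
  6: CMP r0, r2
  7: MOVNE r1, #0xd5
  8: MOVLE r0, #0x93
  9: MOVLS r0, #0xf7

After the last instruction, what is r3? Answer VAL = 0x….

0: ✓ CMP  NZCV=1010
1: ✓ MOVMI  r0←0xbd
2: · MOVPL
3: ✓ CMP  NZCV=1010
4: ✓ ADDLT  r3←0x2d
5: ✓ MOVVC  r1←0xbf
6: ✓ CMP  NZCV=1000
7: ✓ MOVNE  r1←0xd5
8: ✓ MOVLE  r0←0x93
9: ✓ MOVLS  r0←0xf7

VAL = 0x2d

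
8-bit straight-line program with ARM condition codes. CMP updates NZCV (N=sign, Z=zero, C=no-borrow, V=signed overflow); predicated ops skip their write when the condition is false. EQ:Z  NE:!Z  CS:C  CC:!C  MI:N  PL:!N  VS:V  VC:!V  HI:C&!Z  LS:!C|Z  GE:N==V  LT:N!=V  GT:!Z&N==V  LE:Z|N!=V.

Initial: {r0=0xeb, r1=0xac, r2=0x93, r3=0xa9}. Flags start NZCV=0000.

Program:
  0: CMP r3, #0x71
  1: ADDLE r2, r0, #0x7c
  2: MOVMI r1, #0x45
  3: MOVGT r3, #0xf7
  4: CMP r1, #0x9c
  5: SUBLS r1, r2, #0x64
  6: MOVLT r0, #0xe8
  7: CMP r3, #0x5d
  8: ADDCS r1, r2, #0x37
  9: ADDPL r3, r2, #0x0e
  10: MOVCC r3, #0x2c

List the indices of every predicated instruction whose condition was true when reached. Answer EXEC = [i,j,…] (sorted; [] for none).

EXEC = [1,8,9]

[0] flags=0011 → (cmp)
[1] flags=0011 LE?T → r2=0x67
[2] flags=0011 MI?F → skip
[3] flags=0011 GT?F → skip
[4] flags=0010 → (cmp)
[5] flags=0010 LS?F → skip
[6] flags=0010 LT?F → skip
[7] flags=0011 → (cmp)
[8] flags=0011 CS?T → r1=0x9e
[9] flags=0011 PL?T → r3=0x75
[10] flags=0011 CC?F → skip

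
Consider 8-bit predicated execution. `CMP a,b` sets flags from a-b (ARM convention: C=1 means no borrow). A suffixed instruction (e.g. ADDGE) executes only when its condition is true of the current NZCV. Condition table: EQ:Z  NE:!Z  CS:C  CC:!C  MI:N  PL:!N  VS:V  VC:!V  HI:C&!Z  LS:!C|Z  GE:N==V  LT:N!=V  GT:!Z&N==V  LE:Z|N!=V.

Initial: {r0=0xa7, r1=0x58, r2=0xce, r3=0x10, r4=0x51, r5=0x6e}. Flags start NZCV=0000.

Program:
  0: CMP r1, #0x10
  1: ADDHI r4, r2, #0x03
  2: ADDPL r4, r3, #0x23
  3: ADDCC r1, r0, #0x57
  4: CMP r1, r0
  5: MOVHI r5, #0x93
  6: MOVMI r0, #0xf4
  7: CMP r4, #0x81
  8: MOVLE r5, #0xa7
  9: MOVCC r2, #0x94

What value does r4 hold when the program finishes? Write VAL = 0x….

0: ✓ CMP  NZCV=0010
1: ✓ ADDHI  r4←0xd1
2: ✓ ADDPL  r4←0x33
3: · ADDCC
4: ✓ CMP  NZCV=1001
5: · MOVHI
6: ✓ MOVMI  r0←0xf4
7: ✓ CMP  NZCV=1001
8: · MOVLE
9: ✓ MOVCC  r2←0x94

VAL = 0x33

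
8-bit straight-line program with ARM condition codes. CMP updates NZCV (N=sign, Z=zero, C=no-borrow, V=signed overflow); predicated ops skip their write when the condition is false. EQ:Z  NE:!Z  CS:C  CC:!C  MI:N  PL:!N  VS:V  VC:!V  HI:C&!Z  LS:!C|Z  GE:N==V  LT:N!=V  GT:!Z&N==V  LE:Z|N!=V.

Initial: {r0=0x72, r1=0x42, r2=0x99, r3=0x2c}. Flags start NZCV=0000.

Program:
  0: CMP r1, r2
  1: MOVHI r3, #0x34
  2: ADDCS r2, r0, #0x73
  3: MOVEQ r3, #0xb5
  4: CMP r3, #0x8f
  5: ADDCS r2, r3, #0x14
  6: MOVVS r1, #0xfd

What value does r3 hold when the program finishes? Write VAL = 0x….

0: ✓ CMP  NZCV=1001
1: · MOVHI
2: · ADDCS
3: · MOVEQ
4: ✓ CMP  NZCV=1001
5: · ADDCS
6: ✓ MOVVS  r1←0xfd

VAL = 0x2c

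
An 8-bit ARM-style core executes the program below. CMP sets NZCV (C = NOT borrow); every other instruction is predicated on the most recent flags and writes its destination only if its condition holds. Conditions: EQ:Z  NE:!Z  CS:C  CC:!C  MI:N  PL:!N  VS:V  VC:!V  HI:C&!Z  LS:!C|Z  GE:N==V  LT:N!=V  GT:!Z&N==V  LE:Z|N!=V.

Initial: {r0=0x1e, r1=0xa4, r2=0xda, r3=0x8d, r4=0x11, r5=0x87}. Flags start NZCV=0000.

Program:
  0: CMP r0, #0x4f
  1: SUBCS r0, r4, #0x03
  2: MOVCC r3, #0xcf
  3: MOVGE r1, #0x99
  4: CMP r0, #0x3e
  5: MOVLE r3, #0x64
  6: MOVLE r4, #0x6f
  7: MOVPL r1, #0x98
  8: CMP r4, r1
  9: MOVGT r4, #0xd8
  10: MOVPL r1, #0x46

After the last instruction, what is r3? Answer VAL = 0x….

VAL = 0x64

0: ✓ CMP  NZCV=1000
1: · SUBCS
2: ✓ MOVCC  r3←0xcf
3: · MOVGE
4: ✓ CMP  NZCV=1000
5: ✓ MOVLE  r3←0x64
6: ✓ MOVLE  r4←0x6f
7: · MOVPL
8: ✓ CMP  NZCV=1001
9: ✓ MOVGT  r4←0xd8
10: · MOVPL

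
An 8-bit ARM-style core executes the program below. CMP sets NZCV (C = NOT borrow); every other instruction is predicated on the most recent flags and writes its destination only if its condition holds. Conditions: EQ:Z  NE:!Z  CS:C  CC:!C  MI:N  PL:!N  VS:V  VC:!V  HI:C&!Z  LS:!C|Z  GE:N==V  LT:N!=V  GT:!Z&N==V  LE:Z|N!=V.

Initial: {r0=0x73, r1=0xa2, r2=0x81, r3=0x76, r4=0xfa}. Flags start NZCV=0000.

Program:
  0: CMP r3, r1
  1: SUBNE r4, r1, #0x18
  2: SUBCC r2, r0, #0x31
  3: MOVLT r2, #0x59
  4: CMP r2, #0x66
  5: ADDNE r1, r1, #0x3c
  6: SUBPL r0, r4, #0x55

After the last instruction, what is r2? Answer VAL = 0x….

0: ✓ CMP  NZCV=1001
1: ✓ SUBNE  r4←0x8a
2: ✓ SUBCC  r2←0x42
3: · MOVLT
4: ✓ CMP  NZCV=1000
5: ✓ ADDNE  r1←0xde
6: · SUBPL

VAL = 0x42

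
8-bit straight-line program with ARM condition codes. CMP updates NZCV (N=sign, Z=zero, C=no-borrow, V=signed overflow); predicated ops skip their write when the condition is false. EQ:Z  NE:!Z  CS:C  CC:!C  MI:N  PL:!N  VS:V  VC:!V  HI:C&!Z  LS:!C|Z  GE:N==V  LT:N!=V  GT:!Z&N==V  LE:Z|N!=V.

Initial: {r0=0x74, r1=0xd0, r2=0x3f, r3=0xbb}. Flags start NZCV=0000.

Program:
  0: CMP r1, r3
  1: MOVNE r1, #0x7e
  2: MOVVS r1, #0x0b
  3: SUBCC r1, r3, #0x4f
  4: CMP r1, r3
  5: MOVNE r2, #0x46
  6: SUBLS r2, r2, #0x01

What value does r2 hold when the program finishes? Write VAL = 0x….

0: ✓ CMP  NZCV=0010
1: ✓ MOVNE  r1←0x7e
2: · MOVVS
3: · SUBCC
4: ✓ CMP  NZCV=1001
5: ✓ MOVNE  r2←0x46
6: ✓ SUBLS  r2←0x45

VAL = 0x45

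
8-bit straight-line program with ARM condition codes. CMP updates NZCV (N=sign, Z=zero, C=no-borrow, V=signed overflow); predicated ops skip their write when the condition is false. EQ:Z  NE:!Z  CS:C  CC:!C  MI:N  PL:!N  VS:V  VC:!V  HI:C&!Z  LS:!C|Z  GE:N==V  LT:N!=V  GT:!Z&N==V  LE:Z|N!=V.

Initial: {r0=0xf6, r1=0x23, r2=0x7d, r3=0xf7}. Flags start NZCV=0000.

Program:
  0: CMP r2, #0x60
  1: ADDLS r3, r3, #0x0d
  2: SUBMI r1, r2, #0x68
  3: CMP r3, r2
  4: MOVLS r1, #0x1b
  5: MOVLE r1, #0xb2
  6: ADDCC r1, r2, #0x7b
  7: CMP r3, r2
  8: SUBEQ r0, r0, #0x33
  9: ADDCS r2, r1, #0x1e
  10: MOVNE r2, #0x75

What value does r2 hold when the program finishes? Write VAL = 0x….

VAL = 0x75

0: ✓ CMP  NZCV=0010
1: · ADDLS
2: · SUBMI
3: ✓ CMP  NZCV=0011
4: · MOVLS
5: ✓ MOVLE  r1←0xb2
6: · ADDCC
7: ✓ CMP  NZCV=0011
8: · SUBEQ
9: ✓ ADDCS  r2←0xd0
10: ✓ MOVNE  r2←0x75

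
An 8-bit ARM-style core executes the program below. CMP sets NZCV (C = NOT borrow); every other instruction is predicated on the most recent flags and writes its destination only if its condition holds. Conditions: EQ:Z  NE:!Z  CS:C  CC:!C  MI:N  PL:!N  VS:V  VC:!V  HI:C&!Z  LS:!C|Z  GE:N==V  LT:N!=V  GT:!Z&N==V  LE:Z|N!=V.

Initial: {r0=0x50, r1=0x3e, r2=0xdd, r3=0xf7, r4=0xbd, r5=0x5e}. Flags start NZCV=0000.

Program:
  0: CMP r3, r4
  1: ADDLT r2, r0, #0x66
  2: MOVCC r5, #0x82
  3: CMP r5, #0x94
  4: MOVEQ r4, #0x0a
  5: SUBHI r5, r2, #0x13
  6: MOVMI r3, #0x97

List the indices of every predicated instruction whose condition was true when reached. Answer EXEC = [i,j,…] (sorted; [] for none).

EXEC = [6]

0: ✓ CMP  NZCV=0010
1: · ADDLT
2: · MOVCC
3: ✓ CMP  NZCV=1001
4: · MOVEQ
5: · SUBHI
6: ✓ MOVMI  r3←0x97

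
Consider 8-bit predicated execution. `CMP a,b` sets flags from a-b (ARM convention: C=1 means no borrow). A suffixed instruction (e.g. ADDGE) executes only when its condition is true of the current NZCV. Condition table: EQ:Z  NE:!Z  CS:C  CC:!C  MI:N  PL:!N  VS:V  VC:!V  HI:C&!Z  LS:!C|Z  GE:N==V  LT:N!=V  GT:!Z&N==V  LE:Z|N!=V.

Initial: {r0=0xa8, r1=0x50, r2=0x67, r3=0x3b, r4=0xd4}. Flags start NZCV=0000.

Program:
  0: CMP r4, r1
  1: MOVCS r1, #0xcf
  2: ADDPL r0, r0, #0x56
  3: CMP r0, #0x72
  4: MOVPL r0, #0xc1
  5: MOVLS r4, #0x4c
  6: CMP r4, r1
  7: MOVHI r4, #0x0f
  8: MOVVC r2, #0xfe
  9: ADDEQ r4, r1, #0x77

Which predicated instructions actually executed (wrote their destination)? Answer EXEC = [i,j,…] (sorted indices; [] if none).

EXEC = [1,4,7,8]

0: ✓ CMP  NZCV=1010
1: ✓ MOVCS  r1←0xcf
2: · ADDPL
3: ✓ CMP  NZCV=0011
4: ✓ MOVPL  r0←0xc1
5: · MOVLS
6: ✓ CMP  NZCV=0010
7: ✓ MOVHI  r4←0x0f
8: ✓ MOVVC  r2←0xfe
9: · ADDEQ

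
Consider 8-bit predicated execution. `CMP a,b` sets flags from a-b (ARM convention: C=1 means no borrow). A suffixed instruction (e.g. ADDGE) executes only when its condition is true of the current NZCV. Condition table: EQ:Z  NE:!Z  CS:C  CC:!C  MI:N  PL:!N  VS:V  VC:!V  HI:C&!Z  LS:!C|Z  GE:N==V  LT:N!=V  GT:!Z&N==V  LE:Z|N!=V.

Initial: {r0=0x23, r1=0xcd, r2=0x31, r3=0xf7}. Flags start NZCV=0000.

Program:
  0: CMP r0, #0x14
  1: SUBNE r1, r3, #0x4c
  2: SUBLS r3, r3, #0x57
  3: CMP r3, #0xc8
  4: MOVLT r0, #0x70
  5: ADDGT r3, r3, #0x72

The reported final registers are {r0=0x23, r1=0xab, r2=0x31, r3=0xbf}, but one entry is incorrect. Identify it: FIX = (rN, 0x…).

FIX = (r3, 0x69)

0: ✓ CMP  NZCV=0010
1: ✓ SUBNE  r1←0xab
2: · SUBLS
3: ✓ CMP  NZCV=0010
4: · MOVLT
5: ✓ ADDGT  r3←0x69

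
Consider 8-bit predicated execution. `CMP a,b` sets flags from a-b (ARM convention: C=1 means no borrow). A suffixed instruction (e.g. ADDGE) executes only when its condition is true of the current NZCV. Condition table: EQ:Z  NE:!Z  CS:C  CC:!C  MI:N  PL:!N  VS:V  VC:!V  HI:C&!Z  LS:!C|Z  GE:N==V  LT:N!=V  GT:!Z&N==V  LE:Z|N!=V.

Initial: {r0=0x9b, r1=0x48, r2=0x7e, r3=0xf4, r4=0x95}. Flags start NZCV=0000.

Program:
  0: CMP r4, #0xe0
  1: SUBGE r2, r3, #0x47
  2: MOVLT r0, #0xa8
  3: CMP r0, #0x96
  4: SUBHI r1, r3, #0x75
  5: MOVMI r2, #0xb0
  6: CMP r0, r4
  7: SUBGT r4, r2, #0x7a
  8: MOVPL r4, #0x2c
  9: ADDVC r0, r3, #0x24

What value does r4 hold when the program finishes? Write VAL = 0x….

VAL = 0x2c

[0] flags=1000 → (cmp)
[1] flags=1000 GE?F → skip
[2] flags=1000 LT?T → r0=0xa8
[3] flags=0010 → (cmp)
[4] flags=0010 HI?T → r1=0x7f
[5] flags=0010 MI?F → skip
[6] flags=0010 → (cmp)
[7] flags=0010 GT?T → r4=0x04
[8] flags=0010 PL?T → r4=0x2c
[9] flags=0010 VC?T → r0=0x18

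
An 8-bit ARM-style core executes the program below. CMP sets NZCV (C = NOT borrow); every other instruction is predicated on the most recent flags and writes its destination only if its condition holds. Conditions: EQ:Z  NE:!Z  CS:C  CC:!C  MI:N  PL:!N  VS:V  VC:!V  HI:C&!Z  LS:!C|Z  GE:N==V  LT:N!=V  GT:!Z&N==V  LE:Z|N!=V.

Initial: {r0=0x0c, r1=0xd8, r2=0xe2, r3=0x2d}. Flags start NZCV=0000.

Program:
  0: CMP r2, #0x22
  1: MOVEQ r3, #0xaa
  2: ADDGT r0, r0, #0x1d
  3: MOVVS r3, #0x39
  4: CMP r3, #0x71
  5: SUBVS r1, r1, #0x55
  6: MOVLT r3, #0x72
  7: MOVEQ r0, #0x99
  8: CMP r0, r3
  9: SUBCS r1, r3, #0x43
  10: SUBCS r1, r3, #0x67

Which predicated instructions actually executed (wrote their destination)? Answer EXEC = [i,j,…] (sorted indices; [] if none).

EXEC = [6]

[0] flags=1010 → (cmp)
[1] flags=1010 EQ?F → skip
[2] flags=1010 GT?F → skip
[3] flags=1010 VS?F → skip
[4] flags=1000 → (cmp)
[5] flags=1000 VS?F → skip
[6] flags=1000 LT?T → r3=0x72
[7] flags=1000 EQ?F → skip
[8] flags=1000 → (cmp)
[9] flags=1000 CS?F → skip
[10] flags=1000 CS?F → skip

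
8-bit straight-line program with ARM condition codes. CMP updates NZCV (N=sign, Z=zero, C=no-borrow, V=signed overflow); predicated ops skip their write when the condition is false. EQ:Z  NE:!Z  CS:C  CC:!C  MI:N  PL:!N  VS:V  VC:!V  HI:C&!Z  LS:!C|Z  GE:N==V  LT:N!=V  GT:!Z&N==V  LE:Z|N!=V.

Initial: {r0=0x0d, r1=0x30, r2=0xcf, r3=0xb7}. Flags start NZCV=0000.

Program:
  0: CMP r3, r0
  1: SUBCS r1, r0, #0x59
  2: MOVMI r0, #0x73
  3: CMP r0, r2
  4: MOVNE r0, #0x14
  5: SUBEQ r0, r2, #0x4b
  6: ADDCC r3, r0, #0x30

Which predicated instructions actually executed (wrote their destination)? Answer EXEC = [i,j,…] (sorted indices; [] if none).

[0] flags=1010 → (cmp)
[1] flags=1010 CS?T → r1=0xb4
[2] flags=1010 MI?T → r0=0x73
[3] flags=1001 → (cmp)
[4] flags=1001 NE?T → r0=0x14
[5] flags=1001 EQ?F → skip
[6] flags=1001 CC?T → r3=0x44

EXEC = [1,2,4,6]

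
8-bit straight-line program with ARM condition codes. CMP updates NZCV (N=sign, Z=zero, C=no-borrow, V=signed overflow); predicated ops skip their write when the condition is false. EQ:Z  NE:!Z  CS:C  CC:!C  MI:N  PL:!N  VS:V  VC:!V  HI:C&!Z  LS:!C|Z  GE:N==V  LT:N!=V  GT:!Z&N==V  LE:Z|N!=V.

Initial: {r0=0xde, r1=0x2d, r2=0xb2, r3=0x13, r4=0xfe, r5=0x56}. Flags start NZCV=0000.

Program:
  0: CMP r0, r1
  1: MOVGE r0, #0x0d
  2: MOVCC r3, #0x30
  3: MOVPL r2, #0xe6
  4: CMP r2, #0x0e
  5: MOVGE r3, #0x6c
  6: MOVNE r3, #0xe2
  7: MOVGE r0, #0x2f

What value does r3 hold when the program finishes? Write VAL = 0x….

VAL = 0xe2

0: ✓ CMP  NZCV=1010
1: · MOVGE
2: · MOVCC
3: · MOVPL
4: ✓ CMP  NZCV=1010
5: · MOVGE
6: ✓ MOVNE  r3←0xe2
7: · MOVGE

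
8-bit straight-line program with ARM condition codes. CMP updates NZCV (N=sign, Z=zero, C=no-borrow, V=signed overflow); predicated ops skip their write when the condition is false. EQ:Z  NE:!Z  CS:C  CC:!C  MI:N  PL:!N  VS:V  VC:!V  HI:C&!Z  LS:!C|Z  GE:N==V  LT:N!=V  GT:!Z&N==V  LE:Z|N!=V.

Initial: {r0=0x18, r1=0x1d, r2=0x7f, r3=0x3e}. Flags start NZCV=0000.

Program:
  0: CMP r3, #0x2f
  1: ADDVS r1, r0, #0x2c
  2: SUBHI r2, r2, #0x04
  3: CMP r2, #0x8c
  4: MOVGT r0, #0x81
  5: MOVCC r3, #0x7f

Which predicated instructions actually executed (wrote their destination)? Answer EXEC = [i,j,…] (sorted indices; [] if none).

EXEC = [2,4,5]

0: ✓ CMP  NZCV=0010
1: · ADDVS
2: ✓ SUBHI  r2←0x7b
3: ✓ CMP  NZCV=1001
4: ✓ MOVGT  r0←0x81
5: ✓ MOVCC  r3←0x7f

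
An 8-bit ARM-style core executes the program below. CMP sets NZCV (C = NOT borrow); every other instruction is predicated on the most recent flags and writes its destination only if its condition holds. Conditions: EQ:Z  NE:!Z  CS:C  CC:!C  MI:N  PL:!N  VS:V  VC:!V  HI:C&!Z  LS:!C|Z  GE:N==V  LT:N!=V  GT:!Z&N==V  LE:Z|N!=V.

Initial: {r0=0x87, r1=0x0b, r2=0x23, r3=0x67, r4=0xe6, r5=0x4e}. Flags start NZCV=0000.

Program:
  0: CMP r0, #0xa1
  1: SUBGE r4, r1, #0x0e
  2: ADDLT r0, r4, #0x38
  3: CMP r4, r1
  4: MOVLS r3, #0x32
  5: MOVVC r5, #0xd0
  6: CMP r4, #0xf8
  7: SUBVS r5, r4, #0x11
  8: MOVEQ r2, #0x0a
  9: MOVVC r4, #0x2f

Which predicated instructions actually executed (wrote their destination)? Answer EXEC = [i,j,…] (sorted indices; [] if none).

[0] flags=1000 → (cmp)
[1] flags=1000 GE?F → skip
[2] flags=1000 LT?T → r0=0x1e
[3] flags=1010 → (cmp)
[4] flags=1010 LS?F → skip
[5] flags=1010 VC?T → r5=0xd0
[6] flags=1000 → (cmp)
[7] flags=1000 VS?F → skip
[8] flags=1000 EQ?F → skip
[9] flags=1000 VC?T → r4=0x2f

EXEC = [2,5,9]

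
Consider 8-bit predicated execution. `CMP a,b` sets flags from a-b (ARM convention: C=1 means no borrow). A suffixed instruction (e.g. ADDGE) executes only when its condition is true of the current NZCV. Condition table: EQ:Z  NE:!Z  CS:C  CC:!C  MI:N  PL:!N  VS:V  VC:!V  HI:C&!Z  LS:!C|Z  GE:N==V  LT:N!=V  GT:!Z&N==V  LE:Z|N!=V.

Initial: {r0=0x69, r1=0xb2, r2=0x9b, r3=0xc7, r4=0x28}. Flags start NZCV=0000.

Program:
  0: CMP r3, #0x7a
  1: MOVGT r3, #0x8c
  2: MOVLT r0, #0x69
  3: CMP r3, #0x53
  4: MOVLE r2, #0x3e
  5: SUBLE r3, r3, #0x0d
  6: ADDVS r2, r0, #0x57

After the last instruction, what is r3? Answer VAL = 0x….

VAL = 0xba

0: ✓ CMP  NZCV=0011
1: · MOVGT
2: ✓ MOVLT  r0←0x69
3: ✓ CMP  NZCV=0011
4: ✓ MOVLE  r2←0x3e
5: ✓ SUBLE  r3←0xba
6: ✓ ADDVS  r2←0xc0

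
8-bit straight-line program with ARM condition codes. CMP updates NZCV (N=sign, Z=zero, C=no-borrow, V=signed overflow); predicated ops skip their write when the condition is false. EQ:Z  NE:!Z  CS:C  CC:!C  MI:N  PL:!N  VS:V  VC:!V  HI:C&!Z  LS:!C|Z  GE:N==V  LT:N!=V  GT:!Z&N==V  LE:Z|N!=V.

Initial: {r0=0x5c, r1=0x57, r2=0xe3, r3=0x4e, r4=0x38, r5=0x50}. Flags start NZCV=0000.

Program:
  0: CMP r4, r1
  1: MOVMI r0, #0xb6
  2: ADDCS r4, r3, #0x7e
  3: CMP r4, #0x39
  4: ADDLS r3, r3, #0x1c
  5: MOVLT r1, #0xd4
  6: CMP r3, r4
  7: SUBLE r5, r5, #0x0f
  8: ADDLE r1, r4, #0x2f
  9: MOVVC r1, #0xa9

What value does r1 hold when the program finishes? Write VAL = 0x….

VAL = 0xa9

[0] flags=1000 → (cmp)
[1] flags=1000 MI?T → r0=0xb6
[2] flags=1000 CS?F → skip
[3] flags=1000 → (cmp)
[4] flags=1000 LS?T → r3=0x6a
[5] flags=1000 LT?T → r1=0xd4
[6] flags=0010 → (cmp)
[7] flags=0010 LE?F → skip
[8] flags=0010 LE?F → skip
[9] flags=0010 VC?T → r1=0xa9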